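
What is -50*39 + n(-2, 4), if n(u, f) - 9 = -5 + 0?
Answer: -1946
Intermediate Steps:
n(u, f) = 4 (n(u, f) = 9 + (-5 + 0) = 9 - 5 = 4)
-50*39 + n(-2, 4) = -50*39 + 4 = -1950 + 4 = -1946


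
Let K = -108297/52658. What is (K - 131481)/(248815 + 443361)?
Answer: -6923634795/36448603808 ≈ -0.18996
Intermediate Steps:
K = -108297/52658 (K = -108297*1/52658 = -108297/52658 ≈ -2.0566)
(K - 131481)/(248815 + 443361) = (-108297/52658 - 131481)/(248815 + 443361) = -6923634795/52658/692176 = -6923634795/52658*1/692176 = -6923634795/36448603808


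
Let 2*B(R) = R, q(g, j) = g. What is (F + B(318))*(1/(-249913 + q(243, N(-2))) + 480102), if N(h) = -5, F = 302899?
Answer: 18163336695282331/124835 ≈ 1.4550e+11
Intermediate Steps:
B(R) = R/2
(F + B(318))*(1/(-249913 + q(243, N(-2))) + 480102) = (302899 + (½)*318)*(1/(-249913 + 243) + 480102) = (302899 + 159)*(1/(-249670) + 480102) = 303058*(-1/249670 + 480102) = 303058*(119867066339/249670) = 18163336695282331/124835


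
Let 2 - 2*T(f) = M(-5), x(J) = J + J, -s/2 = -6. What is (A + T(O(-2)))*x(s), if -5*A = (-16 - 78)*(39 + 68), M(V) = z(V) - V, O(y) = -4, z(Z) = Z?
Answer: 241512/5 ≈ 48302.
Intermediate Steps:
s = 12 (s = -2*(-6) = 12)
x(J) = 2*J
M(V) = 0 (M(V) = V - V = 0)
A = 10058/5 (A = -(-16 - 78)*(39 + 68)/5 = -(-94)*107/5 = -1/5*(-10058) = 10058/5 ≈ 2011.6)
T(f) = 1 (T(f) = 1 - 1/2*0 = 1 + 0 = 1)
(A + T(O(-2)))*x(s) = (10058/5 + 1)*(2*12) = (10063/5)*24 = 241512/5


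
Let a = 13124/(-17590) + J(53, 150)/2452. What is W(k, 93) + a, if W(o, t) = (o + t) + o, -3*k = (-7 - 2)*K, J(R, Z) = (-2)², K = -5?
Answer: 335640394/5391335 ≈ 62.255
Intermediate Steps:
J(R, Z) = 4
k = -15 (k = -(-7 - 2)*(-5)/3 = -(-3)*(-5) = -⅓*45 = -15)
W(o, t) = t + 2*o
a = -4013711/5391335 (a = 13124/(-17590) + 4/2452 = 13124*(-1/17590) + 4*(1/2452) = -6562/8795 + 1/613 = -4013711/5391335 ≈ -0.74447)
W(k, 93) + a = (93 + 2*(-15)) - 4013711/5391335 = (93 - 30) - 4013711/5391335 = 63 - 4013711/5391335 = 335640394/5391335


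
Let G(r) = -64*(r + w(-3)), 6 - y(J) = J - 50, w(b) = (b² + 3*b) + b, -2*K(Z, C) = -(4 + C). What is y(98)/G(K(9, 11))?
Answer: 7/48 ≈ 0.14583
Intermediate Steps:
K(Z, C) = 2 + C/2 (K(Z, C) = -(-1)*(4 + C)/2 = -(-4 - C)/2 = 2 + C/2)
w(b) = b² + 4*b
y(J) = 56 - J (y(J) = 6 - (J - 50) = 6 - (-50 + J) = 6 + (50 - J) = 56 - J)
G(r) = 192 - 64*r (G(r) = -64*(r - 3*(4 - 3)) = -64*(r - 3*1) = -64*(r - 3) = -64*(-3 + r) = 192 - 64*r)
y(98)/G(K(9, 11)) = (56 - 1*98)/(192 - 64*(2 + (½)*11)) = (56 - 98)/(192 - 64*(2 + 11/2)) = -42/(192 - 64*15/2) = -42/(192 - 480) = -42/(-288) = -42*(-1/288) = 7/48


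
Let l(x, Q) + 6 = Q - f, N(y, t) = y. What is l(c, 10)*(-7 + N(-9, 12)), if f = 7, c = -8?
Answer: 48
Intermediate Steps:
l(x, Q) = -13 + Q (l(x, Q) = -6 + (Q - 1*7) = -6 + (Q - 7) = -6 + (-7 + Q) = -13 + Q)
l(c, 10)*(-7 + N(-9, 12)) = (-13 + 10)*(-7 - 9) = -3*(-16) = 48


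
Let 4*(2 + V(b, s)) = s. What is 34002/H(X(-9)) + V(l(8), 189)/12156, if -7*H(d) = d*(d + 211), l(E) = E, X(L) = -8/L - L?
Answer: -33478449533/307255056 ≈ -108.96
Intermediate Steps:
X(L) = -L - 8/L
H(d) = -d*(211 + d)/7 (H(d) = -d*(d + 211)/7 = -d*(211 + d)/7)
V(b, s) = -2 + s/4
34002/H(X(-9)) + V(l(8), 189)/12156 = 34002/((-(-1*(-9) - 8/(-9))*(211 + (-1*(-9) - 8/(-9)))/7)) + (-2 + (¼)*189)/12156 = 34002/((-(9 - 8*(-⅑))*(211 + (9 - 8*(-⅑)))/7)) + (-2 + 189/4)*(1/12156) = 34002/((-(9 + 8/9)*(211 + (9 + 8/9))/7)) + (181/4)*(1/12156) = 34002/((-⅐*89/9*(211 + 89/9))) + 181/48624 = 34002/((-⅐*89/9*1988/9)) + 181/48624 = 34002/(-25276/81) + 181/48624 = 34002*(-81/25276) + 181/48624 = -1377081/12638 + 181/48624 = -33478449533/307255056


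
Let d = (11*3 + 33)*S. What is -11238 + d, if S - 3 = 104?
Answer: -4176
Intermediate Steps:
S = 107 (S = 3 + 104 = 107)
d = 7062 (d = (11*3 + 33)*107 = (33 + 33)*107 = 66*107 = 7062)
-11238 + d = -11238 + 7062 = -4176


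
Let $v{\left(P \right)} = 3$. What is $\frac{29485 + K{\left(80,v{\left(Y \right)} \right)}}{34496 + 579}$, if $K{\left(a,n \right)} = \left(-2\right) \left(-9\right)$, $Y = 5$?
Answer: $\frac{29503}{35075} \approx 0.84114$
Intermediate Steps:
$K{\left(a,n \right)} = 18$
$\frac{29485 + K{\left(80,v{\left(Y \right)} \right)}}{34496 + 579} = \frac{29485 + 18}{34496 + 579} = \frac{29503}{35075}$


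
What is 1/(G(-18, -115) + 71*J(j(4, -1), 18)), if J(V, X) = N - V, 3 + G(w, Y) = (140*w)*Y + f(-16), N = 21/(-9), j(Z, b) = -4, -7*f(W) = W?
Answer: 21/6088270 ≈ 3.4493e-6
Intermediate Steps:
f(W) = -W/7
N = -7/3 (N = 21*(-1/9) = -7/3 ≈ -2.3333)
G(w, Y) = -5/7 + 140*Y*w (G(w, Y) = -3 + ((140*w)*Y - 1/7*(-16)) = -3 + (140*Y*w + 16/7) = -3 + (16/7 + 140*Y*w) = -5/7 + 140*Y*w)
J(V, X) = -7/3 - V
1/(G(-18, -115) + 71*J(j(4, -1), 18)) = 1/((-5/7 + 140*(-115)*(-18)) + 71*(-7/3 - 1*(-4))) = 1/((-5/7 + 289800) + 71*(-7/3 + 4)) = 1/(2028595/7 + 71*(5/3)) = 1/(2028595/7 + 355/3) = 1/(6088270/21) = 21/6088270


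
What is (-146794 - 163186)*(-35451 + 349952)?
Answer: -97489019980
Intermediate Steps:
(-146794 - 163186)*(-35451 + 349952) = -309980*314501 = -97489019980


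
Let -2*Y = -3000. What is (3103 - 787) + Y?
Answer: 3816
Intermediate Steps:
Y = 1500 (Y = -1/2*(-3000) = 1500)
(3103 - 787) + Y = (3103 - 787) + 1500 = 2316 + 1500 = 3816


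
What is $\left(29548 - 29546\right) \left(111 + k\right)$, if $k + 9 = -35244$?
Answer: $-70284$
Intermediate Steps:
$k = -35253$ ($k = -9 - 35244 = -35253$)
$\left(29548 - 29546\right) \left(111 + k\right) = \left(29548 - 29546\right) \left(111 - 35253\right) = 2 \left(-35142\right) = -70284$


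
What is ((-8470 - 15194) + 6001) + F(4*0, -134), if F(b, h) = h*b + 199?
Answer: -17464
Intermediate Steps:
F(b, h) = 199 + b*h (F(b, h) = b*h + 199 = 199 + b*h)
((-8470 - 15194) + 6001) + F(4*0, -134) = ((-8470 - 15194) + 6001) + (199 + (4*0)*(-134)) = (-23664 + 6001) + (199 + 0*(-134)) = -17663 + (199 + 0) = -17663 + 199 = -17464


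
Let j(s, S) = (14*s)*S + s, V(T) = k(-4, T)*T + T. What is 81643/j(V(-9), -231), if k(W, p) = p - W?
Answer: -81643/116388 ≈ -0.70147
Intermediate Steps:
V(T) = T + T*(4 + T) (V(T) = (T - 1*(-4))*T + T = (T + 4)*T + T = (4 + T)*T + T = T*(4 + T) + T = T + T*(4 + T))
j(s, S) = s + 14*S*s (j(s, S) = 14*S*s + s = s + 14*S*s)
81643/j(V(-9), -231) = 81643/(((-9*(5 - 9))*(1 + 14*(-231)))) = 81643/(((-9*(-4))*(1 - 3234))) = 81643/((36*(-3233))) = 81643/(-116388) = 81643*(-1/116388) = -81643/116388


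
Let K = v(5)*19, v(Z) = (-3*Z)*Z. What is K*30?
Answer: -42750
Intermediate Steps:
v(Z) = -3*Z²
K = -1425 (K = -3*5²*19 = -3*25*19 = -75*19 = -1425)
K*30 = -1425*30 = -42750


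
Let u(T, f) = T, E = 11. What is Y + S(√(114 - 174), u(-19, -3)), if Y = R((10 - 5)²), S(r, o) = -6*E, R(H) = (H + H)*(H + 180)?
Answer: 10184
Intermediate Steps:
R(H) = 2*H*(180 + H) (R(H) = (2*H)*(180 + H) = 2*H*(180 + H))
S(r, o) = -66 (S(r, o) = -6*11 = -66)
Y = 10250 (Y = 2*(10 - 5)²*(180 + (10 - 5)²) = 2*5²*(180 + 5²) = 2*25*(180 + 25) = 2*25*205 = 10250)
Y + S(√(114 - 174), u(-19, -3)) = 10250 - 66 = 10184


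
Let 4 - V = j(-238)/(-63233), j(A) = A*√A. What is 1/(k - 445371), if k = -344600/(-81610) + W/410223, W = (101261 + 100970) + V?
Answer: -9979336861810388874921099859946133/4444460179821483549893612711308357747534 + 205587880976156196441*I*√238/4444460179821483549893612711308357747534 ≈ -2.2453e-6 + 7.1362e-19*I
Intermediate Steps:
j(A) = A^(3/2)
V = 4 - 238*I*√238/63233 (V = 4 - (-238)^(3/2)/(-63233) = 4 - (-238*I*√238)*(-1)/63233 = 4 - 238*I*√238/63233 ≈ 4.0 - 0.058066*I)
W = 202235 - 238*I*√238/63233 (W = (101261 + 100970) + (4 - 238*I*√238/63233) = 202231 + (4 - 238*I*√238/63233) = 202235 - 238*I*√238/63233 ≈ 2.0224e+5 - 0.058066*I)
k = 1435156765/304348173 - 238*I*√238/25939630959 (k = -344600/(-81610) + (202235 - 238*I*√238/63233)/410223 = -344600*(-1/81610) + (202235 - 238*I*√238/63233)*(1/410223) = 34460/8161 + (18385/37293 - 238*I*√238/25939630959) = 1435156765/304348173 - 238*I*√238/25939630959 ≈ 4.7155 - 1.4155e-7*I)
1/(k - 445371) = 1/((1435156765/304348173 - 238*I*√238/25939630959) - 445371) = 1/(-135546415000418/304348173 - 238*I*√238/25939630959)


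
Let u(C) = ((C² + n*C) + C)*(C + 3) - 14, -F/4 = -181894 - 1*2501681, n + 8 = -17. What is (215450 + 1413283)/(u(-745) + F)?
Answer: -542911/138120408 ≈ -0.0039307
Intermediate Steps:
n = -25 (n = -8 - 17 = -25)
F = 10734300 (F = -4*(-181894 - 1*2501681) = -4*(-181894 - 2501681) = -4*(-2683575) = 10734300)
u(C) = -14 + (3 + C)*(C² - 24*C) (u(C) = ((C² - 25*C) + C)*(C + 3) - 14 = (C² - 24*C)*(3 + C) - 14 = (3 + C)*(C² - 24*C) - 14 = -14 + (3 + C)*(C² - 24*C))
(215450 + 1413283)/(u(-745) + F) = (215450 + 1413283)/((-14 + (-745)³ - 72*(-745) - 21*(-745)²) + 10734300) = 1628733/((-14 - 413493625 + 53640 - 21*555025) + 10734300) = 1628733/((-14 - 413493625 + 53640 - 11655525) + 10734300) = 1628733/(-425095524 + 10734300) = 1628733/(-414361224) = 1628733*(-1/414361224) = -542911/138120408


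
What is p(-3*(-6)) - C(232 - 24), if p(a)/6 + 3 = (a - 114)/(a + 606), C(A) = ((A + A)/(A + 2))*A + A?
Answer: -872182/1365 ≈ -638.96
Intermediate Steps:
C(A) = A + 2*A²/(2 + A) (C(A) = ((2*A)/(2 + A))*A + A = (2*A/(2 + A))*A + A = 2*A²/(2 + A) + A = A + 2*A²/(2 + A))
p(a) = -18 + 6*(-114 + a)/(606 + a) (p(a) = -18 + 6*((a - 114)/(a + 606)) = -18 + 6*((-114 + a)/(606 + a)) = -18 + 6*(-114 + a)/(606 + a))
p(-3*(-6)) - C(232 - 24) = 12*(-966 - (-3)*(-6))/(606 - 3*(-6)) - (232 - 24)*(2 + 3*(232 - 24))/(2 + (232 - 24)) = 12*(-966 - 1*18)/(606 + 18) - 208*(2 + 3*208)/(2 + 208) = 12*(-966 - 18)/624 - 208*(2 + 624)/210 = 12*(1/624)*(-984) - 208*626/210 = -246/13 - 1*65104/105 = -246/13 - 65104/105 = -872182/1365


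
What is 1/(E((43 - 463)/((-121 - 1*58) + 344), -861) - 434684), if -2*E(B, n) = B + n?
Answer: -22/9553549 ≈ -2.3028e-6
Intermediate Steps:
E(B, n) = -B/2 - n/2 (E(B, n) = -(B + n)/2 = -B/2 - n/2)
1/(E((43 - 463)/((-121 - 1*58) + 344), -861) - 434684) = 1/((-(43 - 463)/(2*((-121 - 1*58) + 344)) - ½*(-861)) - 434684) = 1/((-(-210)/((-121 - 58) + 344) + 861/2) - 434684) = 1/((-(-210)/(-179 + 344) + 861/2) - 434684) = 1/((-(-210)/165 + 861/2) - 434684) = 1/((-½*(-28/11) + 861/2) - 434684) = 1/((14/11 + 861/2) - 434684) = 1/(9499/22 - 434684) = 1/(-9553549/22) = -22/9553549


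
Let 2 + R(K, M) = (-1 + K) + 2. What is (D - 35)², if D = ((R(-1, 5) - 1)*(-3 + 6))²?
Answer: 2116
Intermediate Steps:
R(K, M) = -1 + K (R(K, M) = -2 + ((-1 + K) + 2) = -2 + (1 + K) = -1 + K)
D = 81 (D = (((-1 - 1) - 1)*(-3 + 6))² = ((-2 - 1)*3)² = (-3*3)² = (-9)² = 81)
(D - 35)² = (81 - 35)² = 46² = 2116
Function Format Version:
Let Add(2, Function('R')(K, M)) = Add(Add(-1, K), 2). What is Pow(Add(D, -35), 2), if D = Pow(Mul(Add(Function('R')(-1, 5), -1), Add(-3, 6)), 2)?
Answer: 2116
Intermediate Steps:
Function('R')(K, M) = Add(-1, K) (Function('R')(K, M) = Add(-2, Add(Add(-1, K), 2)) = Add(-2, Add(1, K)) = Add(-1, K))
D = 81 (D = Pow(Mul(Add(Add(-1, -1), -1), Add(-3, 6)), 2) = Pow(Mul(Add(-2, -1), 3), 2) = Pow(Mul(-3, 3), 2) = Pow(-9, 2) = 81)
Pow(Add(D, -35), 2) = Pow(Add(81, -35), 2) = Pow(46, 2) = 2116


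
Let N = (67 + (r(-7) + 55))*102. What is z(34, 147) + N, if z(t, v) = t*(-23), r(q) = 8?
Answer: 12478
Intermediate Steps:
z(t, v) = -23*t
N = 13260 (N = (67 + (8 + 55))*102 = (67 + 63)*102 = 130*102 = 13260)
z(34, 147) + N = -23*34 + 13260 = -782 + 13260 = 12478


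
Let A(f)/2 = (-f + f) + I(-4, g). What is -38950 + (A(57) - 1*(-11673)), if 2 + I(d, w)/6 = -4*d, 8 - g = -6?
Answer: -27109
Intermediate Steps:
g = 14 (g = 8 - 1*(-6) = 8 + 6 = 14)
I(d, w) = -12 - 24*d (I(d, w) = -12 + 6*(-4*d) = -12 - 24*d)
A(f) = 168 (A(f) = 2*((-f + f) + (-12 - 24*(-4))) = 2*(0 + (-12 + 96)) = 2*(0 + 84) = 2*84 = 168)
-38950 + (A(57) - 1*(-11673)) = -38950 + (168 - 1*(-11673)) = -38950 + (168 + 11673) = -38950 + 11841 = -27109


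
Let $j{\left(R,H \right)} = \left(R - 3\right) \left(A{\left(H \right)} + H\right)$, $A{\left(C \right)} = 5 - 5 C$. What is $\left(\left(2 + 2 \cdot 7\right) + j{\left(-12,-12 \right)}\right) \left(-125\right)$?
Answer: $97375$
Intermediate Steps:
$j{\left(R,H \right)} = \left(-3 + R\right) \left(5 - 4 H\right)$ ($j{\left(R,H \right)} = \left(R - 3\right) \left(\left(5 - 5 H\right) + H\right) = \left(-3 + R\right) \left(5 - 4 H\right)$)
$\left(\left(2 + 2 \cdot 7\right) + j{\left(-12,-12 \right)}\right) \left(-125\right) = \left(\left(2 + 2 \cdot 7\right) + \left(-15 + 5 \left(-12\right) + 12 \left(-12\right) - \left(-48\right) \left(-12\right)\right)\right) \left(-125\right) = \left(\left(2 + 14\right) - 795\right) \left(-125\right) = \left(16 - 795\right) \left(-125\right) = \left(-779\right) \left(-125\right) = 97375$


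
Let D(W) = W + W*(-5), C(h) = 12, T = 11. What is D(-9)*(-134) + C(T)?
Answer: -4812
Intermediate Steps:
D(W) = -4*W (D(W) = W - 5*W = -4*W)
D(-9)*(-134) + C(T) = -4*(-9)*(-134) + 12 = 36*(-134) + 12 = -4824 + 12 = -4812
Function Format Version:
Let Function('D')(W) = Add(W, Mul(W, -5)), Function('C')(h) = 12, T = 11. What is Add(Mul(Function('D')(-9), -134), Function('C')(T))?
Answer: -4812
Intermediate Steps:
Function('D')(W) = Mul(-4, W) (Function('D')(W) = Add(W, Mul(-5, W)) = Mul(-4, W))
Add(Mul(Function('D')(-9), -134), Function('C')(T)) = Add(Mul(Mul(-4, -9), -134), 12) = Add(Mul(36, -134), 12) = Add(-4824, 12) = -4812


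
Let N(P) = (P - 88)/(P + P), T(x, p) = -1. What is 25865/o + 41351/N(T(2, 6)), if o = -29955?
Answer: 495007285/533199 ≈ 928.37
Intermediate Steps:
N(P) = (-88 + P)/(2*P) (N(P) = (-88 + P)/((2*P)) = (-88 + P)*(1/(2*P)) = (-88 + P)/(2*P))
25865/o + 41351/N(T(2, 6)) = 25865/(-29955) + 41351/(((½)*(-88 - 1)/(-1))) = 25865*(-1/29955) + 41351/(((½)*(-1)*(-89))) = -5173/5991 + 41351/(89/2) = -5173/5991 + 41351*(2/89) = -5173/5991 + 82702/89 = 495007285/533199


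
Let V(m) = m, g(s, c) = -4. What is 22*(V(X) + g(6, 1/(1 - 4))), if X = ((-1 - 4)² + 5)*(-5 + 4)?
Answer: -748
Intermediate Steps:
X = -30 (X = ((-5)² + 5)*(-1) = (25 + 5)*(-1) = 30*(-1) = -30)
22*(V(X) + g(6, 1/(1 - 4))) = 22*(-30 - 4) = 22*(-34) = -748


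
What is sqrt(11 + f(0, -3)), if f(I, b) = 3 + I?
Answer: sqrt(14) ≈ 3.7417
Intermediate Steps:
sqrt(11 + f(0, -3)) = sqrt(11 + (3 + 0)) = sqrt(11 + 3) = sqrt(14)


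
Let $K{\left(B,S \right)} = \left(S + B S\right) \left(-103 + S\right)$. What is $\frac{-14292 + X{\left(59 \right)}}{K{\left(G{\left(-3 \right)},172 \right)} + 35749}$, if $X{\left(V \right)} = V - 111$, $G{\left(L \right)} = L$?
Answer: $- \frac{14344}{12013} \approx -1.194$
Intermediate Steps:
$X{\left(V \right)} = -111 + V$ ($X{\left(V \right)} = V - 111 = -111 + V$)
$K{\left(B,S \right)} = \left(-103 + S\right) \left(S + B S\right)$
$\frac{-14292 + X{\left(59 \right)}}{K{\left(G{\left(-3 \right)},172 \right)} + 35749} = \frac{-14292 + \left(-111 + 59\right)}{172 \left(-103 + 172 - -309 - 516\right) + 35749} = \frac{-14292 - 52}{172 \left(-103 + 172 + 309 - 516\right) + 35749} = - \frac{14344}{172 \left(-138\right) + 35749} = - \frac{14344}{-23736 + 35749} = - \frac{14344}{12013}$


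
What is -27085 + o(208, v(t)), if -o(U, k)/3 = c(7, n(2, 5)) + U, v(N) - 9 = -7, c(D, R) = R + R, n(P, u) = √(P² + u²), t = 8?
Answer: -27709 - 6*√29 ≈ -27741.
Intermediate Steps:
c(D, R) = 2*R
v(N) = 2 (v(N) = 9 - 7 = 2)
o(U, k) = -6*√29 - 3*U (o(U, k) = -3*(2*√(2² + 5²) + U) = -3*(2*√(4 + 25) + U) = -3*(2*√29 + U) = -3*(U + 2*√29) = -6*√29 - 3*U)
-27085 + o(208, v(t)) = -27085 + (-6*√29 - 3*208) = -27085 + (-6*√29 - 624) = -27085 + (-624 - 6*√29) = -27709 - 6*√29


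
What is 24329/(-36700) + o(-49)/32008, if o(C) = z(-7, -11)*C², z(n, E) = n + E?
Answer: -73900726/36709175 ≈ -2.0131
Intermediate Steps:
z(n, E) = E + n
o(C) = -18*C² (o(C) = (-11 - 7)*C² = -18*C²)
24329/(-36700) + o(-49)/32008 = 24329/(-36700) - 18*(-49)²/32008 = 24329*(-1/36700) - 18*2401*(1/32008) = -24329/36700 - 43218*1/32008 = -24329/36700 - 21609/16004 = -73900726/36709175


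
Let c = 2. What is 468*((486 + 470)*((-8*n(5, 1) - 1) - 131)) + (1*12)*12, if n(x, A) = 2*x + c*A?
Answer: -102008880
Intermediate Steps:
n(x, A) = 2*A + 2*x (n(x, A) = 2*x + 2*A = 2*A + 2*x)
468*((486 + 470)*((-8*n(5, 1) - 1) - 131)) + (1*12)*12 = 468*((486 + 470)*((-8*(2*1 + 2*5) - 1) - 131)) + (1*12)*12 = 468*(956*((-8*(2 + 10) - 1) - 131)) + 12*12 = 468*(956*((-8*12 - 1) - 131)) + 144 = 468*(956*((-96 - 1) - 131)) + 144 = 468*(956*(-97 - 131)) + 144 = 468*(956*(-228)) + 144 = 468*(-217968) + 144 = -102009024 + 144 = -102008880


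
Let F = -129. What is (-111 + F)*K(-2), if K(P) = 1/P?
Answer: 120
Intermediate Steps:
(-111 + F)*K(-2) = (-111 - 129)/(-2) = -240*(-½) = 120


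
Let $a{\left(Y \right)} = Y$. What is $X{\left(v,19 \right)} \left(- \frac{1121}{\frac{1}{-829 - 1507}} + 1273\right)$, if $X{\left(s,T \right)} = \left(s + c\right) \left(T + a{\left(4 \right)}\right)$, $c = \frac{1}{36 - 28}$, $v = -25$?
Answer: $- \frac{11991415033}{8} \approx -1.4989 \cdot 10^{9}$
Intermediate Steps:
$c = \frac{1}{8} \approx 0.125$
$X{\left(s,T \right)} = \left(4 + T\right) \left(\frac{1}{8} + s\right)$ ($X{\left(s,T \right)} = \left(s + \frac{1}{8}\right) \left(T + 4\right) = \left(\frac{1}{8} + s\right) \left(4 + T\right) = \left(4 + T\right) \left(\frac{1}{8} + s\right)$)
$X{\left(v,19 \right)} \left(- \frac{1121}{\frac{1}{-829 - 1507}} + 1273\right) = \left(\frac{1}{2} + 4 \left(-25\right) + \frac{1}{8} \cdot 19 + 19 \left(-25\right)\right) \left(- \frac{1121}{\frac{1}{-829 - 1507}} + 1273\right) = \left(\frac{1}{2} - 100 + \frac{19}{8} - 475\right) \left(- \frac{1121}{\frac{1}{-2336}} + 1273\right) = - \frac{4577 \left(- \frac{1121}{- \frac{1}{2336}} + 1273\right)}{8} = - \frac{4577 \left(\left(-1121\right) \left(-2336\right) + 1273\right)}{8} = - \frac{4577 \left(2618656 + 1273\right)}{8} = \left(- \frac{4577}{8}\right) 2619929 = - \frac{11991415033}{8}$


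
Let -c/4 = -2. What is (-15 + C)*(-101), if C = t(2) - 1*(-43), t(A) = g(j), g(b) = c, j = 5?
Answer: -3636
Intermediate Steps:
c = 8 (c = -4*(-2) = 8)
g(b) = 8
t(A) = 8
C = 51 (C = 8 - 1*(-43) = 8 + 43 = 51)
(-15 + C)*(-101) = (-15 + 51)*(-101) = 36*(-101) = -3636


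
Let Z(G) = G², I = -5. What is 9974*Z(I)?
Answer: 249350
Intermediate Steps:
9974*Z(I) = 9974*(-5)² = 9974*25 = 249350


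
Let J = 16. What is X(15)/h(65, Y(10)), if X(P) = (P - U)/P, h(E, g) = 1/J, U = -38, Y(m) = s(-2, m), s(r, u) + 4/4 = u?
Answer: 848/15 ≈ 56.533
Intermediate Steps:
s(r, u) = -1 + u
Y(m) = -1 + m
h(E, g) = 1/16
X(P) = (38 + P)/P (X(P) = (P - 1*(-38))/P = (P + 38)/P = (38 + P)/P)
X(15)/h(65, Y(10)) = ((38 + 15)/15)/(1/16) = ((1/15)*53)*16 = (53/15)*16 = 848/15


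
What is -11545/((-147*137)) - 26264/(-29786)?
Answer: 436405033/299930127 ≈ 1.4550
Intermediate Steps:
-11545/((-147*137)) - 26264/(-29786) = -11545/(-20139) - 26264*(-1/29786) = -11545*(-1/20139) + 13132/14893 = 11545/20139 + 13132/14893 = 436405033/299930127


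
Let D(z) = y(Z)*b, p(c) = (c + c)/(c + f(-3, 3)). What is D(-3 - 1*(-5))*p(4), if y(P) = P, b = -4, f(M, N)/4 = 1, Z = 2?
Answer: -8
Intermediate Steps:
f(M, N) = 4 (f(M, N) = 4*1 = 4)
p(c) = 2*c/(4 + c) (p(c) = (c + c)/(c + 4) = (2*c)/(4 + c) = 2*c/(4 + c))
D(z) = -8 (D(z) = 2*(-4) = -8)
D(-3 - 1*(-5))*p(4) = -16*4/(4 + 4) = -16*4/8 = -8*1 = -8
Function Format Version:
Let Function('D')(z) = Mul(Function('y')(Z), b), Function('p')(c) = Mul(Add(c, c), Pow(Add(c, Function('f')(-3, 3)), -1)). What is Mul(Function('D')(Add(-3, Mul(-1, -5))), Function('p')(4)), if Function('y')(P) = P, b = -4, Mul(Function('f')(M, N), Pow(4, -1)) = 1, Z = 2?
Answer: -8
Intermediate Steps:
Function('f')(M, N) = 4 (Function('f')(M, N) = Mul(4, 1) = 4)
Function('p')(c) = Mul(2, c, Pow(Add(4, c), -1)) (Function('p')(c) = Mul(Add(c, c), Pow(Add(c, 4), -1)) = Mul(Mul(2, c), Pow(Add(4, c), -1)) = Mul(2, c, Pow(Add(4, c), -1)))
Function('D')(z) = -8 (Function('D')(z) = Mul(2, -4) = -8)
Mul(Function('D')(Add(-3, Mul(-1, -5))), Function('p')(4)) = Mul(-8, Mul(2, 4, Pow(Add(4, 4), -1))) = Mul(-8, Mul(2, 4, Pow(8, -1))) = Mul(-8, Mul(2, 4, Rational(1, 8))) = Mul(-8, 1) = -8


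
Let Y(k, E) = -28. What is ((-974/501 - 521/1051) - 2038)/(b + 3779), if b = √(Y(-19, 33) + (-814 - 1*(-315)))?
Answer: -4060141097107/7519868601768 + 1074395633*I*√527/7519868601768 ≈ -0.53992 + 0.0032799*I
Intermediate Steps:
b = I*√527 (b = √(-28 + (-814 - 1*(-315))) = √(-28 + (-814 + 315)) = √(-28 - 499) = √(-527) = I*√527 ≈ 22.956*I)
((-974/501 - 521/1051) - 2038)/(b + 3779) = ((-974/501 - 521/1051) - 2038)/(I*√527 + 3779) = ((-974*1/501 - 521*1/1051) - 2038)/(3779 + I*√527) = ((-974/501 - 521/1051) - 2038)/(3779 + I*√527) = (-1284695/526551 - 2038)/(3779 + I*√527) = -1074395633/(526551*(3779 + I*√527))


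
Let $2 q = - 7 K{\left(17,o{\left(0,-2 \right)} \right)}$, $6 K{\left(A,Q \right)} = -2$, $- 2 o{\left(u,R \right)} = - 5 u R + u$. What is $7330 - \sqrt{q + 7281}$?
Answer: $7330 - \frac{\sqrt{262158}}{6} \approx 7244.7$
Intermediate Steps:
$o{\left(u,R \right)} = - \frac{u}{2} + \frac{5 R u}{2}$ ($o{\left(u,R \right)} = - \frac{- 5 u R + u}{2} = - \frac{- 5 R u + u}{2} = - \frac{u - 5 R u}{2} = - \frac{u}{2} + \frac{5 R u}{2}$)
$K{\left(A,Q \right)} = - \frac{1}{3}$ ($K{\left(A,Q \right)} = \frac{1}{6} \left(-2\right) = - \frac{1}{3}$)
$q = \frac{7}{6}$ ($q = \frac{\left(-7\right) \left(- \frac{1}{3}\right)}{2} = \frac{1}{2} \cdot \frac{7}{3} = \frac{7}{6} \approx 1.1667$)
$7330 - \sqrt{q + 7281} = 7330 - \sqrt{\frac{7}{6} + 7281} = 7330 - \sqrt{\frac{43693}{6}} = 7330 - \frac{\sqrt{262158}}{6}$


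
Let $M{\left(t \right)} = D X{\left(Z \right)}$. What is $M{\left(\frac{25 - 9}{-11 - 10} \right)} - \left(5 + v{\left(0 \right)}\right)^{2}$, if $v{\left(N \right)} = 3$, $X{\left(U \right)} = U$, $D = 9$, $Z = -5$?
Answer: $-109$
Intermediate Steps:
$M{\left(t \right)} = -45$ ($M{\left(t \right)} = 9 \left(-5\right) = -45$)
$M{\left(\frac{25 - 9}{-11 - 10} \right)} - \left(5 + v{\left(0 \right)}\right)^{2} = -45 - \left(5 + 3\right)^{2} = -45 - 8^{2} = -45 - 64 = -109$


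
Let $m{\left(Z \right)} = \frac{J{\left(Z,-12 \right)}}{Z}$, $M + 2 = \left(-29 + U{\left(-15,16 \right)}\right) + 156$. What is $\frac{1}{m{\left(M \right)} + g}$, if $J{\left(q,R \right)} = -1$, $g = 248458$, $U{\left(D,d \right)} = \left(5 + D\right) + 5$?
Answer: $\frac{120}{29814959} \approx 4.0248 \cdot 10^{-6}$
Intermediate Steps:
$U{\left(D,d \right)} = 10 + D$
$M = 120$ ($M = -2 + \left(\left(-29 + \left(10 - 15\right)\right) + 156\right) = -2 + \left(\left(-29 - 5\right) + 156\right) = -2 + \left(-34 + 156\right) = -2 + 122 = 120$)
$m{\left(Z \right)} = - \frac{1}{Z}$
$\frac{1}{m{\left(M \right)} + g} = \frac{1}{- \frac{1}{120} + 248458} = \frac{1}{\frac{29814959}{120}} = \frac{120}{29814959}$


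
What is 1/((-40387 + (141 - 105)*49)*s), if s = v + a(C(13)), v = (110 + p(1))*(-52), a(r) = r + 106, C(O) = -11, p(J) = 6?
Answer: 1/229304751 ≈ 4.3610e-9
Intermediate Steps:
a(r) = 106 + r
v = -6032 (v = (110 + 6)*(-52) = 116*(-52) = -6032)
s = -5937 (s = -6032 + (106 - 11) = -6032 + 95 = -5937)
1/((-40387 + (141 - 105)*49)*s) = 1/(-40387 + (141 - 105)*49*(-5937)) = -1/5937/(-40387 + 36*49) = -1/5937/(-40387 + 1764) = -1/5937/(-38623) = -1/38623*(-1/5937) = 1/229304751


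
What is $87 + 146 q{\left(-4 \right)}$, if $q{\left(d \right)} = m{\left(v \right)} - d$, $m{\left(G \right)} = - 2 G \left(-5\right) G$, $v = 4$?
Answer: $24031$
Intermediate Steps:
$m{\left(G \right)} = 10 G^{2}$ ($m{\left(G \right)} = 10 G G = 10 G^{2}$)
$q{\left(d \right)} = 160 - d$ ($q{\left(d \right)} = 10 \cdot 4^{2} - d = 10 \cdot 16 - d = 160 - d$)
$87 + 146 q{\left(-4 \right)} = 87 + 146 \left(160 - -4\right) = 87 + 146 \left(160 + 4\right) = 87 + 146 \cdot 164 = 87 + 23944 = 24031$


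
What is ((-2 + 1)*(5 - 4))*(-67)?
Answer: 67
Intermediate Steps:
((-2 + 1)*(5 - 4))*(-67) = -1*1*(-67) = -1*(-67) = 67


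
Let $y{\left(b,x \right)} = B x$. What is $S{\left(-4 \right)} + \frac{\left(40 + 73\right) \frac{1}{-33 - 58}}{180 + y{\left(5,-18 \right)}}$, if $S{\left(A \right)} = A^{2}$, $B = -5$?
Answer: $\frac{393007}{24570} \approx 15.995$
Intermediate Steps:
$y{\left(b,x \right)} = - 5 x$
$S{\left(-4 \right)} + \frac{\left(40 + 73\right) \frac{1}{-33 - 58}}{180 + y{\left(5,-18 \right)}} = \left(-4\right)^{2} + \frac{\left(40 + 73\right) \frac{1}{-33 - 58}}{180 - -90} = 16 + \frac{113 \frac{1}{-91}}{180 + 90} = 16 + \frac{113 \left(- \frac{1}{91}\right)}{270} = 16 + \frac{1}{270} \left(- \frac{113}{91}\right) = 16 - \frac{113}{24570} = \frac{393007}{24570}$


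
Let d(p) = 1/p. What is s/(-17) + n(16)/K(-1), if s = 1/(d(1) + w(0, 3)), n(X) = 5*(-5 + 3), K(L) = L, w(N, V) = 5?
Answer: 1019/102 ≈ 9.9902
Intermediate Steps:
n(X) = -10 (n(X) = 5*(-2) = -10)
s = ⅙ (s = 1/(1/1 + 5) = 1/(1 + 5) = 1/6 = ⅙ ≈ 0.16667)
s/(-17) + n(16)/K(-1) = (⅙)/(-17) - 10/(-1) = (⅙)*(-1/17) - 10*(-1) = -1/102 + 10 = 1019/102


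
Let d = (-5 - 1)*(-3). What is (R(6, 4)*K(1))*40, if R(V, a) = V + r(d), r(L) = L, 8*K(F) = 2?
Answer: 240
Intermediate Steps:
K(F) = ¼ (K(F) = (⅛)*2 = ¼)
d = 18 (d = -6*(-3) = 18)
R(V, a) = 18 + V (R(V, a) = V + 18 = 18 + V)
(R(6, 4)*K(1))*40 = ((18 + 6)*(¼))*40 = (24*(¼))*40 = 6*40 = 240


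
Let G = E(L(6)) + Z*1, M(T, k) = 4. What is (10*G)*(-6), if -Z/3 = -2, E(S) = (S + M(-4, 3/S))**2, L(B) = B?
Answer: -6360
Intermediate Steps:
E(S) = (4 + S)**2 (E(S) = (S + 4)**2 = (4 + S)**2)
Z = 6 (Z = -3*(-2) = 6)
G = 106 (G = (4 + 6)**2 + 6*1 = 10**2 + 6 = 100 + 6 = 106)
(10*G)*(-6) = (10*106)*(-6) = 1060*(-6) = -6360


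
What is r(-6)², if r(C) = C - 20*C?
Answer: 12996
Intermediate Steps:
r(C) = -19*C
r(-6)² = (-19*(-6))² = 114² = 12996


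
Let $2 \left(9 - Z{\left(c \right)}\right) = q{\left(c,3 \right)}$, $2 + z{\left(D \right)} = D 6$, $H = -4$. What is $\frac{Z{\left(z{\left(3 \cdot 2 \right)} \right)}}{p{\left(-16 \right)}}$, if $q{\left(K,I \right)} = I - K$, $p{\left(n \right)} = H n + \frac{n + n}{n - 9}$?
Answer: $\frac{1225}{3264} \approx 0.37531$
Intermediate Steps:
$p{\left(n \right)} = - 4 n + \frac{2 n}{-9 + n}$ ($p{\left(n \right)} = - 4 n + \frac{n + n}{n - 9} = - 4 n + \frac{2 n}{-9 + n}$)
$z{\left(D \right)} = -2 + 6 D$ ($z{\left(D \right)} = -2 + D 6 = -2 + 6 D$)
$Z{\left(c \right)} = \frac{15}{2} + \frac{c}{2}$ ($Z{\left(c \right)} = 9 - \frac{3 - c}{2} = 9 + \left(- \frac{3}{2} + \frac{c}{2}\right) = \frac{15}{2} + \frac{c}{2}$)
$\frac{Z{\left(z{\left(3 \cdot 2 \right)} \right)}}{p{\left(-16 \right)}} = \frac{\frac{15}{2} + \frac{-2 + 6 \cdot 3 \cdot 2}{2}}{2 \left(-16\right) \frac{1}{-9 - 16} \left(19 - -32\right)} = \frac{\frac{15}{2} + \frac{-2 + 6 \cdot 6}{2}}{2 \left(-16\right) \frac{1}{-25} \left(19 + 32\right)} = \frac{\frac{15}{2} + \frac{-2 + 36}{2}}{2 \left(-16\right) \left(- \frac{1}{25}\right) 51} = \frac{\frac{15}{2} + \frac{1}{2} \cdot 34}{\frac{1632}{25}} = \left(\frac{15}{2} + 17\right) \frac{25}{1632} = \frac{49}{2} \cdot \frac{25}{1632} = \frac{1225}{3264}$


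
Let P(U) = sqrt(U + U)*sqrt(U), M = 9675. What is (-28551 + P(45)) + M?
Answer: -18876 + 45*sqrt(2) ≈ -18812.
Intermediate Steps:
P(U) = U*sqrt(2) (P(U) = sqrt(2*U)*sqrt(U) = (sqrt(2)*sqrt(U))*sqrt(U) = U*sqrt(2))
(-28551 + P(45)) + M = (-28551 + 45*sqrt(2)) + 9675 = -18876 + 45*sqrt(2)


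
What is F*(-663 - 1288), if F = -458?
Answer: 893558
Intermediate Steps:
F*(-663 - 1288) = -458*(-663 - 1288) = -458*(-1951) = 893558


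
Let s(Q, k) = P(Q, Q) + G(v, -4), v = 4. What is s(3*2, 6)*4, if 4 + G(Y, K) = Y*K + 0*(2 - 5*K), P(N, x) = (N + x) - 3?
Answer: -44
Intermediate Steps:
P(N, x) = -3 + N + x
G(Y, K) = -4 + K*Y (G(Y, K) = -4 + (Y*K + 0*(2 - 5*K)) = -4 + (K*Y + 0) = -4 + K*Y)
s(Q, k) = -23 + 2*Q (s(Q, k) = (-3 + Q + Q) + (-4 - 4*4) = (-3 + 2*Q) + (-4 - 16) = (-3 + 2*Q) - 20 = -23 + 2*Q)
s(3*2, 6)*4 = (-23 + 2*(3*2))*4 = (-23 + 2*6)*4 = (-23 + 12)*4 = -11*4 = -44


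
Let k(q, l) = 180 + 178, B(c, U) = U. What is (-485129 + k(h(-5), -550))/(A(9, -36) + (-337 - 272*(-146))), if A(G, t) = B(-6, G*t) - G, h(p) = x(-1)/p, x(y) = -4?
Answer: -484771/39042 ≈ -12.417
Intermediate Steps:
h(p) = -4/p
A(G, t) = -G + G*t (A(G, t) = G*t - G = -G + G*t)
k(q, l) = 358
(-485129 + k(h(-5), -550))/(A(9, -36) + (-337 - 272*(-146))) = (-485129 + 358)/(9*(-1 - 36) + (-337 - 272*(-146))) = -484771/(9*(-37) + (-337 + 39712)) = -484771/(-333 + 39375) = -484771/39042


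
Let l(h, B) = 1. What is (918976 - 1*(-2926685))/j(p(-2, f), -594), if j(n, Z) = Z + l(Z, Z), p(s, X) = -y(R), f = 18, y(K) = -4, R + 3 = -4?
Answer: -3845661/593 ≈ -6485.1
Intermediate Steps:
R = -7 (R = -3 - 4 = -7)
p(s, X) = 4 (p(s, X) = -1*(-4) = 4)
j(n, Z) = 1 + Z (j(n, Z) = Z + 1 = 1 + Z)
(918976 - 1*(-2926685))/j(p(-2, f), -594) = (918976 - 1*(-2926685))/(1 - 594) = (918976 + 2926685)/(-593) = 3845661*(-1/593) = -3845661/593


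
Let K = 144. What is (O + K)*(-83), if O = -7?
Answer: -11371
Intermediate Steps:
(O + K)*(-83) = (-7 + 144)*(-83) = 137*(-83) = -11371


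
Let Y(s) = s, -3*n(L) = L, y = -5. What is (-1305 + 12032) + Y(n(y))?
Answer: 32186/3 ≈ 10729.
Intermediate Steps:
n(L) = -L/3
(-1305 + 12032) + Y(n(y)) = (-1305 + 12032) - 1/3*(-5) = 10727 + 5/3 = 32186/3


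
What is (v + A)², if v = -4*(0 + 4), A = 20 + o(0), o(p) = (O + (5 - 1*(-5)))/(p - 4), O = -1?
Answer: 49/16 ≈ 3.0625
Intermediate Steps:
o(p) = 9/(-4 + p) (o(p) = (-1 + (5 - 1*(-5)))/(p - 4) = (-1 + (5 + 5))/(-4 + p) = (-1 + 10)/(-4 + p) = 9/(-4 + p))
A = 71/4 (A = 20 + 9/(-4 + 0) = 20 + 9/(-4) = 20 + 9*(-¼) = 20 - 9/4 = 71/4 ≈ 17.750)
v = -16 (v = -4*4 = -16)
(v + A)² = (-16 + 71/4)² = (7/4)² = 49/16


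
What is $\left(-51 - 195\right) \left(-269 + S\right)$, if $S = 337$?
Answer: $-16728$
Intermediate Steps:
$\left(-51 - 195\right) \left(-269 + S\right) = \left(-51 - 195\right) \left(-269 + 337\right) = \left(-51 - 195\right) 68 = \left(-246\right) 68 = -16728$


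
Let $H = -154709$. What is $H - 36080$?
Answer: $-190789$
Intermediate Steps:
$H - 36080 = -154709 - 36080 = -190789$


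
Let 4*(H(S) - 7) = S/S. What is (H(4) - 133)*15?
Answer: -7545/4 ≈ -1886.3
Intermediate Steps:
H(S) = 29/4 (H(S) = 7 + (S/S)/4 = 7 + (¼)*1 = 7 + ¼ = 29/4)
(H(4) - 133)*15 = (29/4 - 133)*15 = -503/4*15 = -7545/4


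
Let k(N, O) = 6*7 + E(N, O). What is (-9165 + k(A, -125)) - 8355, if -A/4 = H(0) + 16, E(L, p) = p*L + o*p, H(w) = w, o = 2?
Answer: -9728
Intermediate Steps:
E(L, p) = 2*p + L*p (E(L, p) = p*L + 2*p = L*p + 2*p = 2*p + L*p)
A = -64 (A = -4*(0 + 16) = -4*16 = -64)
k(N, O) = 42 + O*(2 + N) (k(N, O) = 6*7 + O*(2 + N) = 42 + O*(2 + N))
(-9165 + k(A, -125)) - 8355 = (-9165 + (42 - 125*(2 - 64))) - 8355 = (-9165 + (42 - 125*(-62))) - 8355 = (-9165 + (42 + 7750)) - 8355 = (-9165 + 7792) - 8355 = -1373 - 8355 = -9728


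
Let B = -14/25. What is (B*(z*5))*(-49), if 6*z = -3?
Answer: -343/5 ≈ -68.600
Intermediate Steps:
z = -1/2 (z = (1/6)*(-3) = -1/2 ≈ -0.50000)
B = -14/25 (B = -14*1/25 = -14/25 ≈ -0.56000)
(B*(z*5))*(-49) = -(-7)*5/25*(-49) = -14/25*(-5/2)*(-49) = (7/5)*(-49) = -343/5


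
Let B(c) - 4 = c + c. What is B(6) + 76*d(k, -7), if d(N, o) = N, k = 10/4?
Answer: 206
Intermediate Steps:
k = 5/2 (k = 10*(¼) = 5/2 ≈ 2.5000)
B(c) = 4 + 2*c (B(c) = 4 + (c + c) = 4 + 2*c)
B(6) + 76*d(k, -7) = (4 + 2*6) + 76*(5/2) = (4 + 12) + 190 = 16 + 190 = 206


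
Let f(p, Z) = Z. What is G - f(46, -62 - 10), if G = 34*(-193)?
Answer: -6490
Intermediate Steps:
G = -6562
G - f(46, -62 - 10) = -6562 - (-62 - 10) = -6562 - 1*(-72) = -6562 + 72 = -6490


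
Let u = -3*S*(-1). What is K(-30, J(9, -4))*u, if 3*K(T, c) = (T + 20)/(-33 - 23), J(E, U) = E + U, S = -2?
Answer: -5/14 ≈ -0.35714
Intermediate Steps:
K(T, c) = -5/42 - T/168 (K(T, c) = ((T + 20)/(-33 - 23))/3 = ((20 + T)/(-56))/3 = ((20 + T)*(-1/56))/3 = (-5/14 - T/56)/3 = -5/42 - T/168)
u = -6 (u = -3*(-2)*(-1) = 6*(-1) = -6)
K(-30, J(9, -4))*u = (-5/42 - 1/168*(-30))*(-6) = (-5/42 + 5/28)*(-6) = (5/84)*(-6) = -5/14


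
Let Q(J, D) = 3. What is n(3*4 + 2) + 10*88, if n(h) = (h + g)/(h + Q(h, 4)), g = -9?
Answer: 14965/17 ≈ 880.29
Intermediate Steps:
n(h) = (-9 + h)/(3 + h) (n(h) = (h - 9)/(h + 3) = (-9 + h)/(3 + h))
n(3*4 + 2) + 10*88 = (-9 + (3*4 + 2))/(3 + (3*4 + 2)) + 10*88 = (-9 + (12 + 2))/(3 + (12 + 2)) + 880 = (-9 + 14)/(3 + 14) + 880 = 5/17 + 880 = 14965/17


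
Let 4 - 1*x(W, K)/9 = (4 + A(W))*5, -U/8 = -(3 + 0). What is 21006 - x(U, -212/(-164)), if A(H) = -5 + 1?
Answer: 20970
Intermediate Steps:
U = 24 (U = -(-8)*(3 + 0) = -(-8)*3 = -8*(-3) = 24)
A(H) = -4
x(W, K) = 36 (x(W, K) = 36 - 9*(4 - 4)*5 = 36 - 0*5 = 36 - 9*0 = 36 + 0 = 36)
21006 - x(U, -212/(-164)) = 21006 - 1*36 = 21006 - 36 = 20970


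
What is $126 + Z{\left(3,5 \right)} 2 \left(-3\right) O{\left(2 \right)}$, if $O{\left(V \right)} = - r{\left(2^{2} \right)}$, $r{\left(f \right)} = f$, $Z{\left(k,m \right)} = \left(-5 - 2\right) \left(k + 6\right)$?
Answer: $-1386$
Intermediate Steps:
$Z{\left(k,m \right)} = -42 - 7 k$ ($Z{\left(k,m \right)} = - 7 \left(6 + k\right) = -42 - 7 k$)
$O{\left(V \right)} = -4$ ($O{\left(V \right)} = - 2^{2} = \left(-1\right) 4 = -4$)
$126 + Z{\left(3,5 \right)} 2 \left(-3\right) O{\left(2 \right)} = 126 + \left(-42 - 21\right) 2 \left(-3\right) \left(-4\right) = 126 + \left(-42 - 21\right) \left(\left(-6\right) \left(-4\right)\right) = 126 - 1512 = -1386$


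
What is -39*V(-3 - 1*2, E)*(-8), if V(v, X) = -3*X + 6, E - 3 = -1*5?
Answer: 3744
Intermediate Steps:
E = -2 (E = 3 - 1*5 = 3 - 5 = -2)
V(v, X) = 6 - 3*X
-39*V(-3 - 1*2, E)*(-8) = -39*(6 - 3*(-2))*(-8) = -39*(6 + 6)*(-8) = -39*12*(-8) = -468*(-8) = 3744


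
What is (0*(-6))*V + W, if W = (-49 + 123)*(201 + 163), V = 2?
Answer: 26936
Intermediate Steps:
W = 26936 (W = 74*364 = 26936)
(0*(-6))*V + W = (0*(-6))*2 + 26936 = 0*2 + 26936 = 0 + 26936 = 26936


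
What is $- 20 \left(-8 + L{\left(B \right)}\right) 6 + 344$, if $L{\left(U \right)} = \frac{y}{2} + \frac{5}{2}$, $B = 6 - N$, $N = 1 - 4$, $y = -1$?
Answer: $1064$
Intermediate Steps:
$N = -3$
$B = 9$ ($B = 6 - -3 = 6 + 3 = 9$)
$L{\left(U \right)} = 2$ ($L{\left(U \right)} = - \frac{1}{2} + \frac{5}{2} = 2$)
$- 20 \left(-8 + L{\left(B \right)}\right) 6 + 344 = - 20 \left(-8 + 2\right) 6 + 344 = - 20 \left(\left(-6\right) 6\right) + 344 = \left(-20\right) \left(-36\right) + 344 = 720 + 344 = 1064$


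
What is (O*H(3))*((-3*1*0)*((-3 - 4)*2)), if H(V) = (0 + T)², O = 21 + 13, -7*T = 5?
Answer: 0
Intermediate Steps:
T = -5/7 (T = -⅐*5 = -5/7 ≈ -0.71429)
O = 34
H(V) = 25/49 (H(V) = (0 - 5/7)² = (-5/7)² = 25/49)
(O*H(3))*((-3*1*0)*((-3 - 4)*2)) = (34*(25/49))*((-3*1*0)*((-3 - 4)*2)) = 850*((-3*0)*(-7*2))/49 = 850*(0*(-14))/49 = (850/49)*0 = 0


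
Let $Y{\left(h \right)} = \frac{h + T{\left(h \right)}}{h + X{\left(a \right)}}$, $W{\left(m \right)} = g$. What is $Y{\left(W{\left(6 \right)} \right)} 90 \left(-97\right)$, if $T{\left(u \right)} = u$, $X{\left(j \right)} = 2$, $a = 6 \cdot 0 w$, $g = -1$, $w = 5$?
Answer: $17460$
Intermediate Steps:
$a = 0$ ($a = 6 \cdot 0 \cdot 5 = 0 \cdot 5 = 0$)
$W{\left(m \right)} = -1$
$Y{\left(h \right)} = \frac{2 h}{2 + h}$ ($Y{\left(h \right)} = \frac{h + h}{h + 2} = \frac{2 h}{2 + h}$)
$Y{\left(W{\left(6 \right)} \right)} 90 \left(-97\right) = 2 \left(-1\right) \frac{1}{2 - 1} \cdot 90 \left(-97\right) = 2 \left(-1\right) 1^{-1} \cdot 90 \left(-97\right) = 2 \left(-1\right) 1 \cdot 90 \left(-97\right) = \left(-2\right) 90 \left(-97\right) = \left(-180\right) \left(-97\right) = 17460$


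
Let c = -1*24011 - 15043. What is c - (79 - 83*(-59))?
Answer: -44030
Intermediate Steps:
c = -39054 (c = -24011 - 15043 = -39054)
c - (79 - 83*(-59)) = -39054 - (79 - 83*(-59)) = -39054 - (79 + 4897) = -39054 - 1*4976 = -39054 - 4976 = -44030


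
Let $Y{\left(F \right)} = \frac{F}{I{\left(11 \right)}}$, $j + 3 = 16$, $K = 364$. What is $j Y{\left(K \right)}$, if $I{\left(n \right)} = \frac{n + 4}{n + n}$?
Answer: $\frac{104104}{15} \approx 6940.3$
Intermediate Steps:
$j = 13$ ($j = -3 + 16 = 13$)
$I{\left(n \right)} = \frac{4 + n}{2 n}$
$Y{\left(F \right)} = \frac{22 F}{15}$ ($Y{\left(F \right)} = \frac{F}{\frac{1}{2} \cdot \frac{1}{11} \left(4 + 11\right)} = \frac{F}{\frac{1}{2} \cdot \frac{1}{11} \cdot 15} = \frac{F}{\frac{15}{22}} = F \frac{22}{15} = \frac{22 F}{15}$)
$j Y{\left(K \right)} = 13 \cdot \frac{22}{15} \cdot 364 = 13 \cdot \frac{8008}{15} = \frac{104104}{15}$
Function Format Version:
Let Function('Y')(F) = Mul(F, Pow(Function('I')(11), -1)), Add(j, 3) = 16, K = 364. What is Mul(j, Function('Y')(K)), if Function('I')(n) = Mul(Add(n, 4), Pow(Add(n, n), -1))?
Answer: Rational(104104, 15) ≈ 6940.3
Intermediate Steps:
j = 13 (j = Add(-3, 16) = 13)
Function('I')(n) = Mul(Rational(1, 2), Pow(n, -1), Add(4, n)) (Function('I')(n) = Mul(Add(4, n), Pow(Mul(2, n), -1)) = Mul(Add(4, n), Mul(Rational(1, 2), Pow(n, -1))) = Mul(Rational(1, 2), Pow(n, -1), Add(4, n)))
Function('Y')(F) = Mul(Rational(22, 15), F) (Function('Y')(F) = Mul(F, Pow(Mul(Rational(1, 2), Pow(11, -1), Add(4, 11)), -1)) = Mul(F, Pow(Mul(Rational(1, 2), Rational(1, 11), 15), -1)) = Mul(F, Pow(Rational(15, 22), -1)) = Mul(F, Rational(22, 15)) = Mul(Rational(22, 15), F))
Mul(j, Function('Y')(K)) = Mul(13, Mul(Rational(22, 15), 364)) = Mul(13, Rational(8008, 15)) = Rational(104104, 15)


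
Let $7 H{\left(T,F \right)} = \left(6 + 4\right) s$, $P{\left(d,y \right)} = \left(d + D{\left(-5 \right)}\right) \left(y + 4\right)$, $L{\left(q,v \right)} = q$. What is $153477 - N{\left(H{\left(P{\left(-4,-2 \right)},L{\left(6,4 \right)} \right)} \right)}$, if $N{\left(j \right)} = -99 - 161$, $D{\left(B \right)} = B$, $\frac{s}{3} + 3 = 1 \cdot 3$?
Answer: $153737$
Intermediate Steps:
$s = 0$ ($s = -9 + 3 \cdot 1 \cdot 3 = -9 + 3 \cdot 3 = -9 + 9 = 0$)
$P{\left(d,y \right)} = \left(-5 + d\right) \left(4 + y\right)$ ($P{\left(d,y \right)} = \left(d - 5\right) \left(y + 4\right) = \left(-5 + d\right) \left(4 + y\right)$)
$H{\left(T,F \right)} = 0$ ($H{\left(T,F \right)} = \frac{\left(6 + 4\right) 0}{7} = \frac{10 \cdot 0}{7} = \frac{1}{7} \cdot 0 = 0$)
$N{\left(j \right)} = -260$
$153477 - N{\left(H{\left(P{\left(-4,-2 \right)},L{\left(6,4 \right)} \right)} \right)} = 153477 - -260 = 153477 + 260 = 153737$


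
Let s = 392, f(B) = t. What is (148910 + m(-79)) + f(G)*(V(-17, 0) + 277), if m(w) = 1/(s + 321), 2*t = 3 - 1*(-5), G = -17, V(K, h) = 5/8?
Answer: 213929235/1426 ≈ 1.5002e+5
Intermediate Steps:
V(K, h) = 5/8 (V(K, h) = 5*(1/8) = 5/8)
t = 4 (t = (3 - 1*(-5))/2 = (3 + 5)/2 = (1/2)*8 = 4)
f(B) = 4
m(w) = 1/713 (m(w) = 1/(392 + 321) = 1/713)
(148910 + m(-79)) + f(G)*(V(-17, 0) + 277) = (148910 + 1/713) + 4*(5/8 + 277) = 106172831/713 + 4*(2221/8) = 106172831/713 + 2221/2 = 213929235/1426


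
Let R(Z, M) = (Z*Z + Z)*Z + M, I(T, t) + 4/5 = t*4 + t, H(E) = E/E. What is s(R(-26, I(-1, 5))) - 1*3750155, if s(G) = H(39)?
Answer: -3750154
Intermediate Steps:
H(E) = 1
I(T, t) = -⅘ + 5*t (I(T, t) = -⅘ + (t*4 + t) = -⅘ + (4*t + t) = -⅘ + 5*t)
R(Z, M) = M + Z*(Z + Z²) (R(Z, M) = (Z² + Z)*Z + M = (Z + Z²)*Z + M = Z*(Z + Z²) + M = M + Z*(Z + Z²))
s(G) = 1
s(R(-26, I(-1, 5))) - 1*3750155 = 1 - 1*3750155 = 1 - 3750155 = -3750154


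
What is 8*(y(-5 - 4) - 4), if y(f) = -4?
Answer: -64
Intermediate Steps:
8*(y(-5 - 4) - 4) = 8*(-4 - 4) = 8*(-8) = -64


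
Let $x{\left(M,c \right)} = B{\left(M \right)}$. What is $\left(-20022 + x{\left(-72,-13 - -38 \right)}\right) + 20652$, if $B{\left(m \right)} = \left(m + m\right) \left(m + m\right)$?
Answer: $21366$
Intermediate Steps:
$B{\left(m \right)} = 4 m^{2}$ ($B{\left(m \right)} = 2 m 2 m = 4 m^{2}$)
$x{\left(M,c \right)} = 4 M^{2}$
$\left(-20022 + x{\left(-72,-13 - -38 \right)}\right) + 20652 = \left(-20022 + 4 \left(-72\right)^{2}\right) + 20652 = \left(-20022 + 4 \cdot 5184\right) + 20652 = \left(-20022 + 20736\right) + 20652 = 714 + 20652 = 21366$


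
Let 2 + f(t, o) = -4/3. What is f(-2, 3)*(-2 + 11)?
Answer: -30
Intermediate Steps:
f(t, o) = -10/3 (f(t, o) = -2 - 4/3 = -10/3)
f(-2, 3)*(-2 + 11) = -10*(-2 + 11)/3 = -10/3*9 = -30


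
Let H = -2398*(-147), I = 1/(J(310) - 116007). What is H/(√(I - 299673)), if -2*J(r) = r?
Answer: -84953946*I*√69621230054/34810615027 ≈ -643.94*I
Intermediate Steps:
J(r) = -r/2
I = -1/116162 (I = 1/(-½*310 - 116007) = 1/(-155 - 116007) = 1/(-116162) = -1/116162 ≈ -8.6087e-6)
H = 352506
H/(√(I - 299673)) = 352506/(√(-1/116162 - 299673)) = 352506/(√(-34810615027/116162)) = 352506/((I*√69621230054/482)) = 352506*(-241*I*√69621230054/34810615027) = -84953946*I*√69621230054/34810615027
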